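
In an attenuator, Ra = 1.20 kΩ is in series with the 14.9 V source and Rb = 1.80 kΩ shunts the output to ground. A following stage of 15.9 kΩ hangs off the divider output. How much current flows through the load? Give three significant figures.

Rb‖R_L = 1.617 kΩ; V_out = 14.9 × 1.617/2.817 = 8.553 V.
I_L = V_out / R_L = 8.553 / 15.9 kΩ = 0.538 mA.

I_L ≈ 0.538 mA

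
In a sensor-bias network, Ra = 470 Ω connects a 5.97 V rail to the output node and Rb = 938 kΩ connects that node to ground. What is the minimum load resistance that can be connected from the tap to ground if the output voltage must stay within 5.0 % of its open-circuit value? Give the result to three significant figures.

Output resistance R_th = Ra‖Rb = (470 × 938000)/938500 = 469.8 Ω.
The fractional drop is R_th/(R_th + R_L); requiring this ≤ 0.0500 gives R_L ≥ R_th(1/0.0500 − 1) = 469.8 × 19.00 = 8.93 kΩ.

R_L(min) ≈ 8.93 kΩ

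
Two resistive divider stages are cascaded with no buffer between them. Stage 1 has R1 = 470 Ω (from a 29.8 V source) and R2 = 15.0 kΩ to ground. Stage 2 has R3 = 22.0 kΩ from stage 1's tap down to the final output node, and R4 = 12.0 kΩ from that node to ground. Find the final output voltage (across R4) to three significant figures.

Stage 2 presents R3+R4 = 34000 Ω as a load on stage 1's tap.
Stage 1's lower leg becomes R2‖(R3+R4) = 10410 Ω, so V_mid = 29.8 × 10410/10880 = 28.51 V.
Stage 2 is itself unloaded: V_out = V_mid × R4/(R3+R4) = 28.51 × 12000/34000 = 10.1 V.

V_out ≈ 10.1 V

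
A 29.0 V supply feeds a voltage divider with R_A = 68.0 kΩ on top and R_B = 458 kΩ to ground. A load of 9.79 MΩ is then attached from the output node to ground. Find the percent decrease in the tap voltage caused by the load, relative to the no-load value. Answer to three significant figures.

The divider's output (Thévenin) resistance is R_A‖R_B = 59.21 kΩ.
Fractional drop under load = R_th/(R_th + R_L) = 59.21 / (59.21 + 9790) = 0.006012.
So the output falls by 0.601 %.

0.601 %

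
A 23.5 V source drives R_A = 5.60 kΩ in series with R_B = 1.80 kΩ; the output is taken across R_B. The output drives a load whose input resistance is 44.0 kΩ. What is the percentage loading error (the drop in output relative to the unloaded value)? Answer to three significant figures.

The divider's output (Thévenin) resistance is R_A‖R_B = 1.362 kΩ.
Fractional drop under load = R_th/(R_th + R_L) = 1.362 / (1.362 + 44.0) = 0.03003.
So the output falls by 3.00 %.

3.00 %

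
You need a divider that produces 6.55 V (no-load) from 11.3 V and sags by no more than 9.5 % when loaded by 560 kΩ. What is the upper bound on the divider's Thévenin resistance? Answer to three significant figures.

R_th ≤ 58.8 kΩ

Loading drop = R_th/(R_th + R_L) ≤ 0.0950, so R_th ≤ R_L · ε/(1−ε) = 560 kΩ × 0.0950/0.9050 = 58.8 kΩ.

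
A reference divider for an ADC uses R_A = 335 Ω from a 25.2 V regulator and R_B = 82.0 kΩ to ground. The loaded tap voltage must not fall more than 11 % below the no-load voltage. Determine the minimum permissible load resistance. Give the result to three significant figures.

Output resistance R_th = R_A‖R_B = (335 × 82000)/82340 = 333.6 Ω.
The fractional drop is R_th/(R_th + R_L); requiring this ≤ 0.110 gives R_L ≥ R_th(1/0.110 − 1) = 333.6 × 8.091 = 2.70 kΩ.

R_L(min) ≈ 2.70 kΩ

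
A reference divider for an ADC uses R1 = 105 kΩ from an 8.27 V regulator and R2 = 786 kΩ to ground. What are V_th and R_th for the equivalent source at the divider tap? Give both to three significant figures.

V_th = 7.30 V, R_th = 92.6 kΩ

V_th is the open-circuit tap voltage: 8.27 × 786/(105 + 786) = 7.30 V.
With the supply zeroed, R1 and R2 appear in parallel from the tap: R_th = R1‖R2 = (105 × 786)/891.0 = 92.6 kΩ.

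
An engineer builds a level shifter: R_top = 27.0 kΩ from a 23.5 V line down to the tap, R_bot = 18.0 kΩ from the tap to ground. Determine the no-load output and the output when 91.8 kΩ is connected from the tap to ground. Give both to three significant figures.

Unloaded: 9.40 V; loaded: 8.41 V

Open-circuit: V = 23.5 × 18.0/(27.0 + 18.0) = 9.40 V.
With the load, R_bot becomes R_bot‖R_L = 15.05 kΩ, so V = 23.5 × 15.05/42.05 = 8.41 V.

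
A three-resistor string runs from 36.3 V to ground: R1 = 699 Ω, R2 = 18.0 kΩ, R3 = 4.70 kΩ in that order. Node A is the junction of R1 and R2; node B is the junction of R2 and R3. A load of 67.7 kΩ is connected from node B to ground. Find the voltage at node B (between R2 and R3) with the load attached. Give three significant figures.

V ≈ 6.91 V

At node B, R3 is in parallel with the load: R3‖R_L = 4395 Ω.
Below node A the resistance is R2 + (R3‖R_L) = 22390 Ω, so V_A = 36.3 × 22390/23090 = 35.20 V.
Then V_B = V_A × (R3‖R_L)/(R2 + R3‖R_L) = 35.20 × 4395/22390 = 6.91 V.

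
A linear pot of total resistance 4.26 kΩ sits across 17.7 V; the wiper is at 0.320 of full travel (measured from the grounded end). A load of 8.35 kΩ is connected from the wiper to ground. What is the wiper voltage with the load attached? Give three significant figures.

V ≈ 5.10 V

The wiper splits the pot into (1−α)R = 2.897 kΩ above and αR = 1.363 kΩ below.
Lower section ‖ load = 1.172 kΩ.
V_wiper = 17.7 × 1.172/(2.897 + 1.172) = 5.10 V.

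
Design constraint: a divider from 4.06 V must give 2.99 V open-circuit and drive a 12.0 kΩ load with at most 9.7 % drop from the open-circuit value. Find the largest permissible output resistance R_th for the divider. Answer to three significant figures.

R_th ≤ 1.29 kΩ

Loading drop = R_th/(R_th + R_L) ≤ 0.0970, so R_th ≤ R_L · ε/(1−ε) = 12.0 kΩ × 0.0970/0.9030 = 1.29 kΩ.
(Any R1, R2 with R2/(R1+R2) = 0.736 and R1‖R2 ≤ 1.29 kΩ will meet the spec.)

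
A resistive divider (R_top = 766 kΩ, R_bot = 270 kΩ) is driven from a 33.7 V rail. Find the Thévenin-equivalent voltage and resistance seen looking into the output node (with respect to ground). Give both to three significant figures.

V_th is the open-circuit tap voltage: 33.7 × 270/(766 + 270) = 8.78 V.
With the supply zeroed, R_top and R_bot appear in parallel from the tap: R_th = R_top‖R_bot = (766 × 270)/1036 = 200 kΩ.

V_th = 8.78 V, R_th = 200 kΩ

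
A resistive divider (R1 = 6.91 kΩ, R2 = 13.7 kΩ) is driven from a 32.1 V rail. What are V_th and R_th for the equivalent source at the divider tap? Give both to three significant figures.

V_th = 21.3 V, R_th = 4.59 kΩ

V_th is the open-circuit tap voltage: 32.1 × 13.7/(6.91 + 13.7) = 21.3 V.
With the supply zeroed, R1 and R2 appear in parallel from the tap: R_th = R1‖R2 = (6.91 × 13.7)/20.61 = 4.59 kΩ.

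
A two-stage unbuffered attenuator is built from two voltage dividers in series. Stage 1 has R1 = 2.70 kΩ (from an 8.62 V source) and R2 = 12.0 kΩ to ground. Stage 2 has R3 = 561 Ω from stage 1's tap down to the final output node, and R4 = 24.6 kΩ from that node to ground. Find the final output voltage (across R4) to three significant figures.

Stage 2 presents R3+R4 = 25160 Ω as a load on stage 1's tap.
Stage 1's lower leg becomes R2‖(R3+R4) = 8125 Ω, so V_mid = 8.62 × 8125/10820 = 6.470 V.
Stage 2 is itself unloaded: V_out = V_mid × R4/(R3+R4) = 6.470 × 24600/25160 = 6.33 V.

V_out ≈ 6.33 V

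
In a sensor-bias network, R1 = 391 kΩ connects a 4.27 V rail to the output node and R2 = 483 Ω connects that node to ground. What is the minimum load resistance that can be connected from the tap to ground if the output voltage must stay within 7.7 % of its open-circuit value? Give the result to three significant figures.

R_L(min) ≈ 5.78 kΩ

Output resistance R_th = R1‖R2 = (391000 × 483)/391500 = 482.4 Ω.
The fractional drop is R_th/(R_th + R_L); requiring this ≤ 0.0770 gives R_L ≥ R_th(1/0.0770 − 1) = 482.4 × 11.99 = 5.78 kΩ.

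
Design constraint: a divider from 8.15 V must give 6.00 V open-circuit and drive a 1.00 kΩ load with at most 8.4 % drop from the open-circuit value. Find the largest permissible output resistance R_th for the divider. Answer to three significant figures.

R_th ≤ 91.7 Ω

Loading drop = R_th/(R_th + R_L) ≤ 0.0840, so R_th ≤ R_L · ε/(1−ε) = 1.00 kΩ × 0.0840/0.9160 = 91.7 Ω.
(Any R1, R2 with R2/(R1+R2) = 0.736 and R1‖R2 ≤ 91.7 Ω will meet the spec.)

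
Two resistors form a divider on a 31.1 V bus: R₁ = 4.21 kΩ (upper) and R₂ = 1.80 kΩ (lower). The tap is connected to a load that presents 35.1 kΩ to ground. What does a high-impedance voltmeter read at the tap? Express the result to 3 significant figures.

The load sits in parallel with R₂: R₂‖R_L = (1.80 × 35.1) / (1.80 + 35.1) = 1.712 kΩ.
V_out = 31.1 × 1.712 / (4.21 + 1.712) = 31.1 × 1.712/5.922 = 8.99 V.

V_out ≈ 8.99 V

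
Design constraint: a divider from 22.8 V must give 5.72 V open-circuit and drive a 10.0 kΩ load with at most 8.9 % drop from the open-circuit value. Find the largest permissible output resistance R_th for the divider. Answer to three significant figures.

Loading drop = R_th/(R_th + R_L) ≤ 0.0890, so R_th ≤ R_L · ε/(1−ε) = 10.0 kΩ × 0.0890/0.9110 = 977 Ω.

R_th ≤ 977 Ω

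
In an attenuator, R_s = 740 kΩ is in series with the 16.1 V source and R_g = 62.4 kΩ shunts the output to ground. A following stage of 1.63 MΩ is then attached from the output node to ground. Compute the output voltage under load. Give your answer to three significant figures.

V_out ≈ 1.21 V

The load sits in parallel with R_g: R_g‖R_L = (62.4 × 1630) / (62.4 + 1630) = 60.10 kΩ.
V_out = 16.1 × 60.10 / (740 + 60.10) = 16.1 × 60.10/800.1 = 1.21 V.
(Unloaded it would have been 1.25 V.)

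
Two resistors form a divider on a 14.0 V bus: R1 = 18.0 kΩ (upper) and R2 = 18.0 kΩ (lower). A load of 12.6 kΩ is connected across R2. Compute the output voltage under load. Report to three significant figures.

V_out ≈ 4.08 V

The load sits in parallel with R2: R2‖R_L = (18.0 × 12.6) / (18.0 + 12.6) = 7.412 kΩ.
V_out = 14.0 × 7.412 / (18.0 + 7.412) = 14.0 × 7.412/25.41 = 4.08 V.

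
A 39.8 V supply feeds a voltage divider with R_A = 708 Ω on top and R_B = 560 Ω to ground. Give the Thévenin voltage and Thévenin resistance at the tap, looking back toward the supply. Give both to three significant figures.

V_th = 17.6 V, R_th = 313 Ω

V_th is the open-circuit tap voltage: 39.8 × 560/(708 + 560) = 17.6 V.
With the supply zeroed, R_A and R_B appear in parallel from the tap: R_th = R_A‖R_B = (708 × 560)/1268 = 313 Ω.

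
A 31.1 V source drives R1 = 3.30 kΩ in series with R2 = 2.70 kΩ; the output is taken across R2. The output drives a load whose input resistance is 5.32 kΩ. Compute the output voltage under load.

The load sits in parallel with R2: R2‖R_L = (2.70 × 5.32) / (2.70 + 5.32) = 1.791 kΩ.
V_out = 31.1 × 1.791 / (3.30 + 1.791) = 31.1 × 1.791/5.091 = 10.9 V.

V_out ≈ 10.9 V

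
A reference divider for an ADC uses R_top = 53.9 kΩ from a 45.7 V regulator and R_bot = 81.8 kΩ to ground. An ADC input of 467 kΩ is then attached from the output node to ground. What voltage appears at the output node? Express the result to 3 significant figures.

V_out ≈ 25.8 V

The load sits in parallel with R_bot: R_bot‖R_L = (81.8 × 467) / (81.8 + 467) = 69.61 kΩ.
V_out = 45.7 × 69.61 / (53.9 + 69.61) = 45.7 × 69.61/123.5 = 25.8 V.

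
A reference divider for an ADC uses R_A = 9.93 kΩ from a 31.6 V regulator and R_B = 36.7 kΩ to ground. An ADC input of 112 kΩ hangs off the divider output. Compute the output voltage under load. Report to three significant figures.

The load sits in parallel with R_B: R_B‖R_L = (36.7 × 112) / (36.7 + 112) = 27.64 kΩ.
V_out = 31.6 × 27.64 / (9.93 + 27.64) = 31.6 × 27.64/37.57 = 23.2 V.
(Unloaded it would have been 24.9 V.)

V_out ≈ 23.2 V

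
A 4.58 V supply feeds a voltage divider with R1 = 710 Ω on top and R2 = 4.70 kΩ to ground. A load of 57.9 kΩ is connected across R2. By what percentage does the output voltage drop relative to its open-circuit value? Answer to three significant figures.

1.05 %

The divider's output (Thévenin) resistance is R1‖R2 = 616.8 Ω.
Fractional drop under load = R_th/(R_th + R_L) = 616.8 / (616.8 + 57900) = 0.01054.
So the output falls by 1.05 %.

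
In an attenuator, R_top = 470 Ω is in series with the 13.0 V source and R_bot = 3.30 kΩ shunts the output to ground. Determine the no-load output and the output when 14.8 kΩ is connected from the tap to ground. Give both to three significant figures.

Open-circuit: V = 13.0 × 3300/(470 + 3300) = 11.4 V.
With the load, R_bot becomes R_bot‖R_L = 2698 Ω, so V = 13.0 × 2698/3168 = 11.1 V.

Unloaded: 11.4 V; loaded: 11.1 V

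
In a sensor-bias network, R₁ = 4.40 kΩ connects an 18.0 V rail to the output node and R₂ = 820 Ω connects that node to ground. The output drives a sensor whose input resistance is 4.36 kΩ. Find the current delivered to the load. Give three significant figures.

I_L ≈ 0.560 mA

R₂‖R_L = 690.2 Ω; V_out = 18.0 × 690.2/5090 = 2.441 V.
I_L = V_out / R_L = 2.441 / 4.36 kΩ = 0.560 mA.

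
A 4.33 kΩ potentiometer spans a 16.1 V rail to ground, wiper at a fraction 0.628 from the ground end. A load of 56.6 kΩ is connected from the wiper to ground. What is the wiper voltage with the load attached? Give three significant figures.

The wiper splits the pot into (1−α)R = 1.611 kΩ above and αR = 2.719 kΩ below.
Lower section ‖ load = 2.595 kΩ.
V_wiper = 16.1 × 2.595/(1.611 + 2.595) = 9.93 V.

V ≈ 9.93 V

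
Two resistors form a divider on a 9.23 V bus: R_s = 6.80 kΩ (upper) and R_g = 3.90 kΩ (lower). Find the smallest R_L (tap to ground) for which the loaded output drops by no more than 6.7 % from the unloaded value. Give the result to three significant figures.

R_L(min) ≈ 34.5 kΩ

Output resistance R_th = R_s‖R_g = (6.80 × 3.90)/10.70 = 2.479 kΩ.
The fractional drop is R_th/(R_th + R_L); requiring this ≤ 0.0670 gives R_L ≥ R_th(1/0.0670 − 1) = 2.479 × 13.93 = 34.5 kΩ.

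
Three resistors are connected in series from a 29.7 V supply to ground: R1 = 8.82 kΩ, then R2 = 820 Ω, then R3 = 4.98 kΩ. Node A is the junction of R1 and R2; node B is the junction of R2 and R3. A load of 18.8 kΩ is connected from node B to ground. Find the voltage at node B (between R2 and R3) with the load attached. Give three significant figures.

V ≈ 8.61 V

At node B, R3 is in parallel with the load: R3‖R_L = 3937 Ω.
Below node A the resistance is R2 + (R3‖R_L) = 4757 Ω, so V_A = 29.7 × 4757/13580 = 10.41 V.
Then V_B = V_A × (R3‖R_L)/(R2 + R3‖R_L) = 10.41 × 3937/4757 = 8.61 V.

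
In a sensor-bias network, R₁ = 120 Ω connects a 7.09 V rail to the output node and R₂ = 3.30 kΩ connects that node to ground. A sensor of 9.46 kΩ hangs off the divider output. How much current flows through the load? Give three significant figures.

R₂‖R_L = 2447 Ω; V_out = 7.09 × 2447/2567 = 6.759 V.
I_L = V_out / R_L = 6.759 / 9.46 kΩ = 0.714 mA.

I_L ≈ 0.714 mA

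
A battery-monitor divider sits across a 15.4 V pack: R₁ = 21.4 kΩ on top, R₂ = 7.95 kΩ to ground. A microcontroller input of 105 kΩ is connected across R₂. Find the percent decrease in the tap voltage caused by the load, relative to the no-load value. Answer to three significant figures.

The divider's output (Thévenin) resistance is R₁‖R₂ = 5.797 kΩ.
Fractional drop under load = R_th/(R_th + R_L) = 5.797 / (5.797 + 105) = 0.05232.
So the output falls by 5.23 %.

5.23 %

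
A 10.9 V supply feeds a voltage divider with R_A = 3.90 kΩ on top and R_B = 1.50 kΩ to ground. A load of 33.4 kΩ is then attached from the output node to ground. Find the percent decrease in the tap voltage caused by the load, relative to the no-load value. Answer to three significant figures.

The divider's output (Thévenin) resistance is R_A‖R_B = 1.083 kΩ.
Fractional drop under load = R_th/(R_th + R_L) = 1.083 / (1.083 + 33.4) = 0.03142.
So the output falls by 3.14 %.

3.14 %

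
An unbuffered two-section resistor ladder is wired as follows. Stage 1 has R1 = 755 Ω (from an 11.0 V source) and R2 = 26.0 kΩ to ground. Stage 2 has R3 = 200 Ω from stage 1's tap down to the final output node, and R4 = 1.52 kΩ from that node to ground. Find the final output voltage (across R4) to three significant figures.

Stage 2 presents R3+R4 = 1720 Ω as a load on stage 1's tap.
Stage 1's lower leg becomes R2‖(R3+R4) = 1613 Ω, so V_mid = 11.0 × 1613/2368 = 7.493 V.
Stage 2 is itself unloaded: V_out = V_mid × R4/(R3+R4) = 7.493 × 1520/1720 = 6.62 V.

V_out ≈ 6.62 V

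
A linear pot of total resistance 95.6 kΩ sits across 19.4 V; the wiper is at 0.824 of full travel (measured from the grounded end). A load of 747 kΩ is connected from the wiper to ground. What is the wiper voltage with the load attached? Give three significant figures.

V ≈ 15.7 V

The wiper splits the pot into (1−α)R = 16.83 kΩ above and αR = 78.77 kΩ below.
Lower section ‖ load = 71.26 kΩ.
V_wiper = 19.4 × 71.26/(16.83 + 71.26) = 15.7 V.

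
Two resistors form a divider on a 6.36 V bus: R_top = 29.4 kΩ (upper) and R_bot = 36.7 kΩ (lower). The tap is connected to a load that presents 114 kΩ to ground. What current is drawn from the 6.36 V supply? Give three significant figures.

I ≈ 0.111 mA

R_bot‖R_L = 27.76 kΩ, so the source sees R_top + R_bot‖R_L = 57.16 kΩ.
I = 6.36 V / 57.16 kΩ = 0.111 mA.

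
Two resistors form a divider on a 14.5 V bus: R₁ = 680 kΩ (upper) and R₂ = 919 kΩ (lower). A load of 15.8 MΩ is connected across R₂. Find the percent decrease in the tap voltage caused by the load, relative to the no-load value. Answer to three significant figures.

The divider's output (Thévenin) resistance is R₁‖R₂ = 390.8 kΩ.
Fractional drop under load = R_th/(R_th + R_L) = 390.8 / (390.8 + 15800) = 0.02414.
So the output falls by 2.41 %.

2.41 %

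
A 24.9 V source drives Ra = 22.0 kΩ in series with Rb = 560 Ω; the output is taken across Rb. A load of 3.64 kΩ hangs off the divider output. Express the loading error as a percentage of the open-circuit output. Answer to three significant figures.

13.0 %

Unloaded V = 24.9 × 560/22560 = 0.61809 V.
Loaded: Rb‖R_L = 485.3 Ω, giving V = 24.9 × 485.3/22490 = 0.53745 V.
Drop = (0.61809 − 0.53745) / 0.61809 = 13.0 %.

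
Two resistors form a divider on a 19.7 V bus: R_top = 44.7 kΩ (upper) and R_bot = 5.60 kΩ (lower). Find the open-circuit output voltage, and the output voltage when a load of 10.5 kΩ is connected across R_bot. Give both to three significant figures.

Open-circuit: V = 19.7 × 5.60/(44.7 + 5.60) = 2.19 V.
With the load, R_bot becomes R_bot‖R_L = 3.652 kΩ, so V = 19.7 × 3.652/48.35 = 1.49 V.

Unloaded: 2.19 V; loaded: 1.49 V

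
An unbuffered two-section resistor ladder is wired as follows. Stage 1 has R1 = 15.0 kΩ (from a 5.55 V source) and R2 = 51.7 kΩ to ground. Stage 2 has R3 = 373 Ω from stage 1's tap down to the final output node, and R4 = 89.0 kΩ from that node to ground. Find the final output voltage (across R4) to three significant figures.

Stage 2 presents R3+R4 = 89370 Ω as a load on stage 1's tap.
Stage 1's lower leg becomes R2‖(R3+R4) = 32750 Ω, so V_mid = 5.55 × 32750/47750 = 3.807 V.
Stage 2 is itself unloaded: V_out = V_mid × R4/(R3+R4) = 3.807 × 89000/89370 = 3.79 V.

V_out ≈ 3.79 V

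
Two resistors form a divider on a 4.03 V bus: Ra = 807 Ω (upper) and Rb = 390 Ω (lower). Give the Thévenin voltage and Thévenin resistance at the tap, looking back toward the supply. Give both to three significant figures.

V_th = 1.31 V, R_th = 263 Ω

V_th is the open-circuit tap voltage: 4.03 × 390/(807 + 390) = 1.31 V.
With the supply zeroed, Ra and Rb appear in parallel from the tap: R_th = Ra‖Rb = (807 × 390)/1197 = 263 Ω.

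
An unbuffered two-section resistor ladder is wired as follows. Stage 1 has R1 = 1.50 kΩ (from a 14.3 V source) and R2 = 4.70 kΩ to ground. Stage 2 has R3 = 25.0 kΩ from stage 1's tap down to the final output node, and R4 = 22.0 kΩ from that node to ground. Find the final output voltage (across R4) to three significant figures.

V_out ≈ 4.95 V

Stage 2 presents R3+R4 = 47.00 kΩ as a load on stage 1's tap.
Stage 1's lower leg becomes R2‖(R3+R4) = 4.273 kΩ, so V_mid = 14.3 × 4.273/5.773 = 10.58 V.
Stage 2 is itself unloaded: V_out = V_mid × R4/(R3+R4) = 10.58 × 22.0/47.00 = 4.95 V.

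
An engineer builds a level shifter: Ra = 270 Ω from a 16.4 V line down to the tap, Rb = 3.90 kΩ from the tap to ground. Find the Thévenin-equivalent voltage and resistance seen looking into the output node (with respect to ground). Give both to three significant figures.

V_th = 15.3 V, R_th = 253 Ω

V_th is the open-circuit tap voltage: 16.4 × 3900/(270 + 3900) = 15.3 V.
With the supply zeroed, Ra and Rb appear in parallel from the tap: R_th = Ra‖Rb = (270 × 3900)/4170 = 253 Ω.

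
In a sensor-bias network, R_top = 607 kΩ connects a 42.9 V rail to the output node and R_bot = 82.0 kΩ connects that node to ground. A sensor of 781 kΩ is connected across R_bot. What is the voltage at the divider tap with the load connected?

V_out ≈ 4.67 V

The load sits in parallel with R_bot: R_bot‖R_L = (82.0 × 781) / (82.0 + 781) = 74.21 kΩ.
V_out = 42.9 × 74.21 / (607 + 74.21) = 42.9 × 74.21/681.2 = 4.67 V.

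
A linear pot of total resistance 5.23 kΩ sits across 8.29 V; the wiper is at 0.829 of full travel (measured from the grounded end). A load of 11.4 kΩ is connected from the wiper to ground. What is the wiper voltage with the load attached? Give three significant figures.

V ≈ 6.45 V

The wiper splits the pot into (1−α)R = 894.3 Ω above and αR = 4336 Ω below.
Lower section ‖ load = 3141 Ω.
V_wiper = 8.29 × 3141/(894.3 + 3141) = 6.45 V.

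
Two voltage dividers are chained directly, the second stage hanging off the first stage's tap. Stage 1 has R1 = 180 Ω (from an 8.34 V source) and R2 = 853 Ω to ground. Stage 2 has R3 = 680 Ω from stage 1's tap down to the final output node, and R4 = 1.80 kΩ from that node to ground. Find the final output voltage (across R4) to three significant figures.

Stage 2 presents R3+R4 = 2480 Ω as a load on stage 1's tap.
Stage 1's lower leg becomes R2‖(R3+R4) = 634.7 Ω, so V_mid = 8.34 × 634.7/814.7 = 6.497 V.
Stage 2 is itself unloaded: V_out = V_mid × R4/(R3+R4) = 6.497 × 1800/2480 = 4.72 V.

V_out ≈ 4.72 V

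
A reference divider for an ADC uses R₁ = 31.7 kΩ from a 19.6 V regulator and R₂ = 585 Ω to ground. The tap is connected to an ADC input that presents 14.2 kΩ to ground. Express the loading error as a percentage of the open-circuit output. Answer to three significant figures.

The divider's output (Thévenin) resistance is R₁‖R₂ = 574.4 Ω.
Fractional drop under load = R_th/(R_th + R_L) = 574.4 / (574.4 + 14200) = 0.03888.
So the output falls by 3.89 %.

3.89 %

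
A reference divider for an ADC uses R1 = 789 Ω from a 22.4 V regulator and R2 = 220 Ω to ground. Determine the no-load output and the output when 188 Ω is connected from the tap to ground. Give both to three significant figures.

Open-circuit: V = 22.4 × 220/(789 + 220) = 4.88 V.
With the load, R2 becomes R2‖R_L = 101.4 Ω, so V = 22.4 × 101.4/890.4 = 2.55 V.

Unloaded: 4.88 V; loaded: 2.55 V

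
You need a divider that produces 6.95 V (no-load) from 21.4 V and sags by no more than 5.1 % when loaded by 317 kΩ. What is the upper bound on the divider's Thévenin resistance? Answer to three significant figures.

Loading drop = R_th/(R_th + R_L) ≤ 0.0510, so R_th ≤ R_L · ε/(1−ε) = 317 kΩ × 0.0510/0.9490 = 17.0 kΩ.
(Any R1, R2 with R2/(R1+R2) = 0.325 and R1‖R2 ≤ 17.0 kΩ will meet the spec.)

R_th ≤ 17.0 kΩ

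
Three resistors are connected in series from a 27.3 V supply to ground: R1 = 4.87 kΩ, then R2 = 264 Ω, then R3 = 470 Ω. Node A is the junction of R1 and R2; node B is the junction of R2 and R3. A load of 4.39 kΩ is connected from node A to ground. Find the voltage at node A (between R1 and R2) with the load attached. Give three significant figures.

V ≈ 3.12 V

Below node A the series string R2+R3 = 734.0 Ω sits in parallel with the 4390 Ω load: 628.9 Ω.
V_A = 27.3 × 628.9/(4870 + 628.9) = 3.12 V.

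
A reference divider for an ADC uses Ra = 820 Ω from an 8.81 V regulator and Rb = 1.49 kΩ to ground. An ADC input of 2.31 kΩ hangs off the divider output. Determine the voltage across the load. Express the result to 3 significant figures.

V_out ≈ 4.62 V

The load sits in parallel with Rb: Rb‖R_L = (1490 × 2310) / (1490 + 2310) = 905.8 Ω.
V_out = 8.81 × 905.8 / (820 + 905.8) = 8.81 × 905.8/1726 = 4.62 V.
(Unloaded it would have been 5.68 V.)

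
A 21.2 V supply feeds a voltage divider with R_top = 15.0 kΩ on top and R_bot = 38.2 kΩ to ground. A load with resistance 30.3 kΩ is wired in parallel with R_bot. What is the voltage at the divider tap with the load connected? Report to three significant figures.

The load sits in parallel with R_bot: R_bot‖R_L = (38.2 × 30.3) / (38.2 + 30.3) = 16.90 kΩ.
V_out = 21.2 × 16.90 / (15.0 + 16.90) = 21.2 × 16.90/31.90 = 11.2 V.

V_out ≈ 11.2 V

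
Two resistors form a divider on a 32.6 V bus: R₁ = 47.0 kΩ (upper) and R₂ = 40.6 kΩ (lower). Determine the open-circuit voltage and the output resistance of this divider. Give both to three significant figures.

V_th is the open-circuit tap voltage: 32.6 × 40.6/(47.0 + 40.6) = 15.1 V.
With the supply zeroed, R₁ and R₂ appear in parallel from the tap: R_th = R₁‖R₂ = (47.0 × 40.6)/87.60 = 21.8 kΩ.

V_th = 15.1 V, R_th = 21.8 kΩ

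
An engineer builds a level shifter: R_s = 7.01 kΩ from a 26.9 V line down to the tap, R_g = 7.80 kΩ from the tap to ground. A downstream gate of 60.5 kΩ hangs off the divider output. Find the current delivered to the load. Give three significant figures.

R_g‖R_L = 6.909 kΩ; V_out = 26.9 × 6.909/13.92 = 13.35 V.
I_L = V_out / R_L = 13.35 / 60.5 kΩ = 0.221 mA.

I_L ≈ 0.221 mA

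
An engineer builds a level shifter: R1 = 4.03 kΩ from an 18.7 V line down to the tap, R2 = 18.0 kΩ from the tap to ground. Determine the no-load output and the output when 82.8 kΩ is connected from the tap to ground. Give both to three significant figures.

Open-circuit: V = 18.7 × 18.0/(4.03 + 18.0) = 15.3 V.
With the load, R2 becomes R2‖R_L = 14.79 kΩ, so V = 18.7 × 14.79/18.82 = 14.7 V.

Unloaded: 15.3 V; loaded: 14.7 V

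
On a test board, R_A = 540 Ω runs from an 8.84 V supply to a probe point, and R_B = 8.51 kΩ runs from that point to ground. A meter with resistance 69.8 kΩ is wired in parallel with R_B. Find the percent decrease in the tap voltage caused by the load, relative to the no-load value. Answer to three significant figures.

0.722 %

The divider's output (Thévenin) resistance is R_A‖R_B = 507.8 Ω.
Fractional drop under load = R_th/(R_th + R_L) = 507.8 / (507.8 + 69800) = 0.007222.
So the output falls by 0.722 %.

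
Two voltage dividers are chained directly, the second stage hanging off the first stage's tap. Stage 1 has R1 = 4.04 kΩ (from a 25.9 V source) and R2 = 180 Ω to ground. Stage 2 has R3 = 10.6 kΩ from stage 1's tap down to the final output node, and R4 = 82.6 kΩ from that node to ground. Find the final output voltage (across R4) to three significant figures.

Stage 2 presents R3+R4 = 93200 Ω as a load on stage 1's tap.
Stage 1's lower leg becomes R2‖(R3+R4) = 179.7 Ω, so V_mid = 25.9 × 179.7/4220 = 1.103 V.
Stage 2 is itself unloaded: V_out = V_mid × R4/(R3+R4) = 1.103 × 82600/93200 = 0.977 V.

V_out ≈ 0.977 V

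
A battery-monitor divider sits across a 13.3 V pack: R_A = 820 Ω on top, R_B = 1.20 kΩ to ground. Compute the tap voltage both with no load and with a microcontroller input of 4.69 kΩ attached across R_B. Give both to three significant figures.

Unloaded: 7.90 V; loaded: 7.16 V

Open-circuit: V = 13.3 × 1200/(820 + 1200) = 7.90 V.
With the load, R_B becomes R_B‖R_L = 955.5 Ω, so V = 13.3 × 955.5/1776 = 7.16 V.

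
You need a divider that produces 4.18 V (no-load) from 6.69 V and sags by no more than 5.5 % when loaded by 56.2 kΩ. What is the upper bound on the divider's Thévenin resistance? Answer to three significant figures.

R_th ≤ 3.27 kΩ

Loading drop = R_th/(R_th + R_L) ≤ 0.0550, so R_th ≤ R_L · ε/(1−ε) = 56.2 kΩ × 0.0550/0.9450 = 3.27 kΩ.
(Any R1, R2 with R2/(R1+R2) = 0.625 and R1‖R2 ≤ 3.27 kΩ will meet the spec.)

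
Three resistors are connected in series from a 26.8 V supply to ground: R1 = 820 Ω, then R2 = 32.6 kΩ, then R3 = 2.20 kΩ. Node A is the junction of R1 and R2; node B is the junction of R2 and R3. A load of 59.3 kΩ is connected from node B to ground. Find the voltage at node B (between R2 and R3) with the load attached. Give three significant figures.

At node B, R3 is in parallel with the load: R3‖R_L = 2121 Ω.
Below node A the resistance is R2 + (R3‖R_L) = 34720 Ω, so V_A = 26.8 × 34720/35540 = 26.18 V.
Then V_B = V_A × (R3‖R_L)/(R2 + R3‖R_L) = 26.18 × 2121/34720 = 1.60 V.

V ≈ 1.60 V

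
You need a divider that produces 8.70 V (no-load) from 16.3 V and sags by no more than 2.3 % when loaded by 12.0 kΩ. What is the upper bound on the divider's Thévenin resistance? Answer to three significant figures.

R_th ≤ 282 Ω

Loading drop = R_th/(R_th + R_L) ≤ 0.0230, so R_th ≤ R_L · ε/(1−ε) = 12.0 kΩ × 0.0230/0.9770 = 282 Ω.
(Any R1, R2 with R2/(R1+R2) = 0.534 and R1‖R2 ≤ 282 Ω will meet the spec.)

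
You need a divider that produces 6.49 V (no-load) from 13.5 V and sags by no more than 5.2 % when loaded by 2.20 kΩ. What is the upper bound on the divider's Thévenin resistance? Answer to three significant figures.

R_th ≤ 121 Ω

Loading drop = R_th/(R_th + R_L) ≤ 0.0520, so R_th ≤ R_L · ε/(1−ε) = 2.20 kΩ × 0.0520/0.9480 = 121 Ω.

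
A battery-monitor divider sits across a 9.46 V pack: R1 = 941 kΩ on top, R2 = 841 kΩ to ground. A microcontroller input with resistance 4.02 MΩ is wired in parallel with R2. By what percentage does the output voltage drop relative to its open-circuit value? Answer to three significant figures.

9.95 %

The divider's output (Thévenin) resistance is R1‖R2 = 444.1 kΩ.
Fractional drop under load = R_th/(R_th + R_L) = 444.1 / (444.1 + 4020) = 0.09948.
So the output falls by 9.95 %.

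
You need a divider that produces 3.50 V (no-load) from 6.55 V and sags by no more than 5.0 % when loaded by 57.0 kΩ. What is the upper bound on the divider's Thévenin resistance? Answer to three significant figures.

Loading drop = R_th/(R_th + R_L) ≤ 0.0500, so R_th ≤ R_L · ε/(1−ε) = 57.0 kΩ × 0.0500/0.9500 = 3.00 kΩ.

R_th ≤ 3.00 kΩ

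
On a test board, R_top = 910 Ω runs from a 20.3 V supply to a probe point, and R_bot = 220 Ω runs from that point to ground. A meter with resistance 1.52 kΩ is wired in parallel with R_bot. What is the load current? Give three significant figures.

R_bot‖R_L = 192.2 Ω; V_out = 20.3 × 192.2/1102 = 3.540 V.
I_L = V_out / R_L = 3.540 / 1.52 kΩ = 2.33 mA.

I_L ≈ 2.33 mA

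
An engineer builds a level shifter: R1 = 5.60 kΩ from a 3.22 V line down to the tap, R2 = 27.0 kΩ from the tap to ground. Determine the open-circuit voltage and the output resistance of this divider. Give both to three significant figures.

V_th = 2.67 V, R_th = 4.64 kΩ

V_th is the open-circuit tap voltage: 3.22 × 27.0/(5.60 + 27.0) = 2.67 V.
With the supply zeroed, R1 and R2 appear in parallel from the tap: R_th = R1‖R2 = (5.60 × 27.0)/32.60 = 4.64 kΩ.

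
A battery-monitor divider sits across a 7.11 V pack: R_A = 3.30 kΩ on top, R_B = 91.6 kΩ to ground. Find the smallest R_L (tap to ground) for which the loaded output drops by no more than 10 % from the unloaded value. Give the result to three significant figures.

R_L(min) ≈ 28.7 kΩ

Output resistance R_th = R_A‖R_B = (3.30 × 91.6)/94.90 = 3.185 kΩ.
The fractional drop is R_th/(R_th + R_L); requiring this ≤ 0.100 gives R_L ≥ R_th(1/0.100 − 1) = 3.185 × 9.000 = 28.7 kΩ.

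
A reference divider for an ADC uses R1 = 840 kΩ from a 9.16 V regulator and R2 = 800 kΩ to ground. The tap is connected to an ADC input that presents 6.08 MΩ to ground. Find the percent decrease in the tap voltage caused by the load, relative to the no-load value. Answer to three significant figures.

6.31 %

The divider's output (Thévenin) resistance is R1‖R2 = 409.8 kΩ.
Fractional drop under load = R_th/(R_th + R_L) = 409.8 / (409.8 + 6080) = 0.06314.
So the output falls by 6.31 %.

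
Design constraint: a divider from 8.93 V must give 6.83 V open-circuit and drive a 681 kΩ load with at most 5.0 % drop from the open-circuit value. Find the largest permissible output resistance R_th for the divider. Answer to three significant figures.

R_th ≤ 35.8 kΩ

Loading drop = R_th/(R_th + R_L) ≤ 0.0500, so R_th ≤ R_L · ε/(1−ε) = 681 kΩ × 0.0500/0.9500 = 35.8 kΩ.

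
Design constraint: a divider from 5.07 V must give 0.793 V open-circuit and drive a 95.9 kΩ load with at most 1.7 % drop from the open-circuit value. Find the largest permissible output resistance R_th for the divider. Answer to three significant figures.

R_th ≤ 1.66 kΩ

Loading drop = R_th/(R_th + R_L) ≤ 0.0170, so R_th ≤ R_L · ε/(1−ε) = 95.9 kΩ × 0.0170/0.9830 = 1.66 kΩ.
(Any R1, R2 with R2/(R1+R2) = 0.156 and R1‖R2 ≤ 1.66 kΩ will meet the spec.)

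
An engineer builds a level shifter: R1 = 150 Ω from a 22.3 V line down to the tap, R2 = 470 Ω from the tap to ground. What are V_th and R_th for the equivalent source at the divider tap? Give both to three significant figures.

V_th = 16.9 V, R_th = 114 Ω

V_th is the open-circuit tap voltage: 22.3 × 470/(150 + 470) = 16.9 V.
With the supply zeroed, R1 and R2 appear in parallel from the tap: R_th = R1‖R2 = (150 × 470)/620.0 = 114 Ω.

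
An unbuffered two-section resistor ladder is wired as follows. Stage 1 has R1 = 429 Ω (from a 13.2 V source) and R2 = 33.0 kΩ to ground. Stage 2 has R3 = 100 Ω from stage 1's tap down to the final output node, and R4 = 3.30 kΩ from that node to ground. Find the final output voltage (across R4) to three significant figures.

V_out ≈ 11.2 V

Stage 2 presents R3+R4 = 3400 Ω as a load on stage 1's tap.
Stage 1's lower leg becomes R2‖(R3+R4) = 3082 Ω, so V_mid = 13.2 × 3082/3511 = 11.59 V.
Stage 2 is itself unloaded: V_out = V_mid × R4/(R3+R4) = 11.59 × 3300/3400 = 11.2 V.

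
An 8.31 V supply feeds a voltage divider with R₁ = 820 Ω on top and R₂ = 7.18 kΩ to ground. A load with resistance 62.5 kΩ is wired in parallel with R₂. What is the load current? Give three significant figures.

R₂‖R_L = 6440 Ω; V_out = 8.31 × 6440/7260 = 7.371 V.
I_L = V_out / R_L = 7.371 / 62.5 kΩ = 0.118 mA.

I_L ≈ 0.118 mA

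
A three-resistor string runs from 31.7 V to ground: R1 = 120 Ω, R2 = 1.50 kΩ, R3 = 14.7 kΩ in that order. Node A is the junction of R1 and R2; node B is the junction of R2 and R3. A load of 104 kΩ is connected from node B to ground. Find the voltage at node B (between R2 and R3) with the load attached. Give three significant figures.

At node B, R3 is in parallel with the load: R3‖R_L = 12880 Ω.
Below node A the resistance is R2 + (R3‖R_L) = 14380 Ω, so V_A = 31.7 × 14380/14500 = 31.44 V.
Then V_B = V_A × (R3‖R_L)/(R2 + R3‖R_L) = 31.44 × 12880/14380 = 28.2 V.

V ≈ 28.2 V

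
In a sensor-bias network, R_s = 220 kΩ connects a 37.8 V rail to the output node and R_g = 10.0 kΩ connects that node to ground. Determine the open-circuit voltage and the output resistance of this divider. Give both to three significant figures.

V_th = 1.64 V, R_th = 9.57 kΩ

V_th is the open-circuit tap voltage: 37.8 × 10.0/(220 + 10.0) = 1.64 V.
With the supply zeroed, R_s and R_g appear in parallel from the tap: R_th = R_s‖R_g = (220 × 10.0)/230.0 = 9.57 kΩ.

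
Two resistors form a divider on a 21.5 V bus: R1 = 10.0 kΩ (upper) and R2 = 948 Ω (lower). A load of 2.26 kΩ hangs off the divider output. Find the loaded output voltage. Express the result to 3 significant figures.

The load sits in parallel with R2: R2‖R_L = (948 × 2260) / (948 + 2260) = 667.9 Ω.
V_out = 21.5 × 667.9 / (10000 + 667.9) = 21.5 × 667.9/10670 = 1.35 V.

V_out ≈ 1.35 V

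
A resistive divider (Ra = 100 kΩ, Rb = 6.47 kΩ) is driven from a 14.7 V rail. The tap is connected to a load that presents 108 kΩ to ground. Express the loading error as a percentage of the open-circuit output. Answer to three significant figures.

5.33 %

The divider's output (Thévenin) resistance is Ra‖Rb = 6.077 kΩ.
Fractional drop under load = R_th/(R_th + R_L) = 6.077 / (6.077 + 108) = 0.05327.
So the output falls by 5.33 %.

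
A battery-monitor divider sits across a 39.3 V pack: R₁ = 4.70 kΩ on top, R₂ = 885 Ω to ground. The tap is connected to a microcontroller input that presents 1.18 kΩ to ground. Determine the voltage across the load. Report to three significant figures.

V_out ≈ 3.82 V

The load sits in parallel with R₂: R₂‖R_L = (885 × 1180) / (885 + 1180) = 505.7 Ω.
V_out = 39.3 × 505.7 / (4700 + 505.7) = 39.3 × 505.7/5206 = 3.82 V.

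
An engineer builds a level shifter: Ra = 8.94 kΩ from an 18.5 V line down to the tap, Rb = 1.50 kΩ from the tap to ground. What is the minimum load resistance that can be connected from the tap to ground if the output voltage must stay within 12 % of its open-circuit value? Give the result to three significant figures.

R_L(min) ≈ 9.42 kΩ

Output resistance R_th = Ra‖Rb = (8.94 × 1.50)/10.44 = 1.284 kΩ.
The fractional drop is R_th/(R_th + R_L); requiring this ≤ 0.120 gives R_L ≥ R_th(1/0.120 − 1) = 1.284 × 7.333 = 9.42 kΩ.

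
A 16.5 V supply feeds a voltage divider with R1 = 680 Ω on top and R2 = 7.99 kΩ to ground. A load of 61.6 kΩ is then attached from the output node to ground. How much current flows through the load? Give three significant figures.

R2‖R_L = 7073 Ω; V_out = 16.5 × 7073/7753 = 15.05 V.
I_L = V_out / R_L = 15.05 / 61.6 kΩ = 0.244 mA.

I_L ≈ 0.244 mA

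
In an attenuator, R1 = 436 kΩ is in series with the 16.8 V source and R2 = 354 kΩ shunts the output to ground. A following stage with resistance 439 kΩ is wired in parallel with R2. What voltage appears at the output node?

V_out ≈ 5.21 V

The load sits in parallel with R2: R2‖R_L = (354 × 439) / (354 + 439) = 196.0 kΩ.
V_out = 16.8 × 196.0 / (436 + 196.0) = 16.8 × 196.0/632.0 = 5.21 V.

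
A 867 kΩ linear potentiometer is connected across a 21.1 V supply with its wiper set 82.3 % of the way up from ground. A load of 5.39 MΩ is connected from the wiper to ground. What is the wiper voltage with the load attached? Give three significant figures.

V ≈ 17.0 V

The wiper splits the pot into (1−α)R = 153.5 kΩ above and αR = 713.5 kΩ below.
Lower section ‖ load = 630.1 kΩ.
V_wiper = 21.1 × 630.1/(153.5 + 630.1) = 17.0 V.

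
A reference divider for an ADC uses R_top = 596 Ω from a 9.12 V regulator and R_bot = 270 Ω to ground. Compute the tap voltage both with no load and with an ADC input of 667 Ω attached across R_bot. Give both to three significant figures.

Open-circuit: V = 9.12 × 270/(596 + 270) = 2.84 V.
With the load, R_bot becomes R_bot‖R_L = 192.2 Ω, so V = 9.12 × 192.2/788.2 = 2.22 V.

Unloaded: 2.84 V; loaded: 2.22 V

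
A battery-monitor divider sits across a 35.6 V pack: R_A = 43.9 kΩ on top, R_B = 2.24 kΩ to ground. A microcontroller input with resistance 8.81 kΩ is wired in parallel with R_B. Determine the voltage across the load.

V_out ≈ 1.39 V

The load sits in parallel with R_B: R_B‖R_L = (2.24 × 8.81) / (2.24 + 8.81) = 1.786 kΩ.
V_out = 35.6 × 1.786 / (43.9 + 1.786) = 35.6 × 1.786/45.69 = 1.39 V.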